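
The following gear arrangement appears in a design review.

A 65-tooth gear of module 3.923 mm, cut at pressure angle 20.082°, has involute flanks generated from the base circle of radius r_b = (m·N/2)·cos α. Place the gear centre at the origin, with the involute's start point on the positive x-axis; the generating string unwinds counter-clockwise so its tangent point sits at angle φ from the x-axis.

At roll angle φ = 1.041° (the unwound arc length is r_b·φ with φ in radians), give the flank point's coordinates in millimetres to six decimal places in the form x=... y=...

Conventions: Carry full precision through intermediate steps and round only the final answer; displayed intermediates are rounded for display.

x=119.765692 y=0.000239

recognized (one wheel, involute flank): single-mesh tooth geometry, m = 3.923, N = 65
pitch radius r_p = m·N/2 = 3.923·65/2 = 127.497500
base radius r_b = r_p·cos α = 127.497500·cos 20.082° = 119.745929
roll angle φ = 1.041° = 0.01816888 rad
x = r_b·(cos φ + φ·sin φ) = 119.765692
y = r_b·(sin φ − φ·cos φ) = 0.000239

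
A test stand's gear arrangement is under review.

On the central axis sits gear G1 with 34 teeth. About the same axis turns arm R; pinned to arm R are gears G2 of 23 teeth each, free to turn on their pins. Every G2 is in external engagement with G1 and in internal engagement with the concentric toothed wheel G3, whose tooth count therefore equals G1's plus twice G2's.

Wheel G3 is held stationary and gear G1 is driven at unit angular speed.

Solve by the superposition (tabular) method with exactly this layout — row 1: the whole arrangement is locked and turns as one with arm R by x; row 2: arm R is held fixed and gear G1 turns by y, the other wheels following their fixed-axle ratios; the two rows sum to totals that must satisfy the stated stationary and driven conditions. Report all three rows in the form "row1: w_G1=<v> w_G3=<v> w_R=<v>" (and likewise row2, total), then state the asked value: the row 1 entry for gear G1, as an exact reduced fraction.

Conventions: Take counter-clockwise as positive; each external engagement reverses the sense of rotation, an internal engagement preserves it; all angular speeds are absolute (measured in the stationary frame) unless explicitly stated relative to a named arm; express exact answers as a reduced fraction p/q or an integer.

planetary set (34T centre, 23T on arm, 80T internal) — Willis relation
row 1: whole set turns with the arm by x
row 2 (arm held, sun turns y): ω_ring = −(34/80)·y, ω_arm = 0
boundary: total ω_ring = x − (34/80)·y = 0 and total ω_sun = x + y = 1  ⇒  y = 40/57, x = 17/57
row 2 ring = −(34/80)·40/57 = -17/57
totals (row 1 + row 2): sun 17/57 + 40/57 = 1, ring 17/57 + (-17/57) = 0, arm 17/57 + 0 = 17/57
asked cell (row1, sun) = 17/57

row1: w_G1=17/57 w_G3=17/57 w_R=17/57
row2: w_G1=40/57 w_G3=-17/57 w_R=0
total: w_G1=1 w_G3=0 w_R=17/57
asked value: 17/57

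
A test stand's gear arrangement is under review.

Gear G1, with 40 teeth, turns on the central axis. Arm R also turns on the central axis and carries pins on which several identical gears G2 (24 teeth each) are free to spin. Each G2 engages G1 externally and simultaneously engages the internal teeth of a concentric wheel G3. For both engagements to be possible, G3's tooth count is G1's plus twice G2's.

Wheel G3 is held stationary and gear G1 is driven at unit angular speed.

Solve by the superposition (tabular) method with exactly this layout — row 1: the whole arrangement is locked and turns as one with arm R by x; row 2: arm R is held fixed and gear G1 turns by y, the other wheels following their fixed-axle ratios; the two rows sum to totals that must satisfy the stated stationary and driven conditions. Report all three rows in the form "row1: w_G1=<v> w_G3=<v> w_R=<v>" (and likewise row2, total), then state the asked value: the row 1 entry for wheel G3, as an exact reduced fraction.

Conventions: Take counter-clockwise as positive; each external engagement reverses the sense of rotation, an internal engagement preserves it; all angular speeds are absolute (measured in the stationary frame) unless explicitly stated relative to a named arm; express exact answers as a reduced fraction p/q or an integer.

row1: w_G1=5/16 w_G3=5/16 w_R=5/16
row2: w_G1=11/16 w_G3=-5/16 w_R=0
total: w_G1=1 w_G3=0 w_R=5/16
asked value: 5/16

recognized (axles ride arm R): planetary set, 40/24/88 teeth
row 1 — lock + rotate with arm: ω_sun = ω_ring = ω_arm = x
row 2 (arm held, sun turns y): ω_ring = −(40/88)·y, ω_arm = 0
boundary: total ω_ring = x − (40/88)·y = 0 and total ω_sun = x + y = 1  ⇒  y = 11/16, x = 5/16
row 2 ring = −(40/88)·11/16 = -5/16
totals (row 1 + row 2): sun 5/16 + 11/16 = 1, ring 5/16 + (-5/16) = 0, arm 5/16 + 0 = 5/16
asked cell (row1, ring) = 5/16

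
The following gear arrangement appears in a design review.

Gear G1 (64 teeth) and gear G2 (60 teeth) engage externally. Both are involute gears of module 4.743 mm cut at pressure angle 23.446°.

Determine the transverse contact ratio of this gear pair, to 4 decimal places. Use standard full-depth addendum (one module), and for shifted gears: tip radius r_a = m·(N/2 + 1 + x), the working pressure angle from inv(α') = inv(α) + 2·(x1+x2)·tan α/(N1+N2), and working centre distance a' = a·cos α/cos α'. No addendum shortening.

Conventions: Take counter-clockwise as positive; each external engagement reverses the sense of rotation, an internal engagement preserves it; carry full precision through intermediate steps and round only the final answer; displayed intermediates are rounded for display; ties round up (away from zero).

single-mesh involute tooth geometry (64T engaging 60T at module 4.743)
base radii: r_b1 = 139.244687, r_b2 = 130.541894
tip radii: r_a1 = 156.519000, r_a2 = 147.033000
no profile shift: α' = α, a' = a
action lengths: √(r_a1²−r_b1²) = 71.478070, √(r_a2²−r_b2²) = 67.657349
base pitch p_b = π·m·cos α = 13.670315
CR = (71.478070 + 67.657349 − 294.066000·sin 23.44600°)/13.670315 = 1.618916
contact ratio ≈ 1.6189

1.6189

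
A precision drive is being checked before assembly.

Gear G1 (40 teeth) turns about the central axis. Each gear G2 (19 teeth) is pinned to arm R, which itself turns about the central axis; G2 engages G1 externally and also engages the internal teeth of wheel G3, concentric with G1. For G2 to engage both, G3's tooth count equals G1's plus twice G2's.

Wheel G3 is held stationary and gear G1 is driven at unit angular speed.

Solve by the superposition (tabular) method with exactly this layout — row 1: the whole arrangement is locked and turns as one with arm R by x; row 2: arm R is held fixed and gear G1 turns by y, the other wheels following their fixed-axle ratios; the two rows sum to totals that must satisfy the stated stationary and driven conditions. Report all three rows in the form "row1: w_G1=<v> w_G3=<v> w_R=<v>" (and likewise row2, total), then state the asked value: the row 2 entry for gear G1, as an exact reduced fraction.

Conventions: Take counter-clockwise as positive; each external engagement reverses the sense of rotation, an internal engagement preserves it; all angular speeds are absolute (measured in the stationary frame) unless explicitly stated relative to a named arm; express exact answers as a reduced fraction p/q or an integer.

row1: w_G1=20/59 w_G3=20/59 w_R=20/59
row2: w_G1=39/59 w_G3=-20/59 w_R=0
total: w_G1=1 w_G3=0 w_R=20/59
asked value: 39/59

class = planetary set [G3 = 40+2·19 = 78; Willis about the carrier]
row 1: whole set turns with the arm by x
row 2 (arm held, sun turns y): ω_ring = −(40/78)·y, ω_arm = 0
boundary: total ω_ring = x − (40/78)·y = 0 and total ω_sun = x + y = 1  ⇒  y = 39/59, x = 20/59
row 2 ring = −(40/78)·39/59 = -20/59
totals (row 1 + row 2): sun 20/59 + 39/59 = 1, ring 20/59 + (-20/59) = 0, arm 20/59 + 0 = 20/59
asked cell (row2, sun) = 39/59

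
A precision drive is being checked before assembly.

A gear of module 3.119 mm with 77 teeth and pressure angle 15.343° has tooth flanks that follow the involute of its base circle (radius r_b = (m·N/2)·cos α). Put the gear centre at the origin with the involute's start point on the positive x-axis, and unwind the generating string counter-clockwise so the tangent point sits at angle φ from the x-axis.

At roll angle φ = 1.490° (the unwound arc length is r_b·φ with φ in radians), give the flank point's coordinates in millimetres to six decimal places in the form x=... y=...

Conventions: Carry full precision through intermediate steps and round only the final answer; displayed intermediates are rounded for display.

topology: single-mesh involute geometry — m = 3.119, N = 77
pitch radius r_p = m·N/2 = 3.119·77/2 = 120.081500
base radius r_b = r_p·cos α = 120.081500·cos 15.343° = 115.801689
roll angle φ = 1.490° = 0.02600541 rad
x = r_b·(cos φ + φ·sin φ) = 115.840839
y = r_b·(sin φ − φ·cos φ) = 0.000679

x=115.840839 y=0.000679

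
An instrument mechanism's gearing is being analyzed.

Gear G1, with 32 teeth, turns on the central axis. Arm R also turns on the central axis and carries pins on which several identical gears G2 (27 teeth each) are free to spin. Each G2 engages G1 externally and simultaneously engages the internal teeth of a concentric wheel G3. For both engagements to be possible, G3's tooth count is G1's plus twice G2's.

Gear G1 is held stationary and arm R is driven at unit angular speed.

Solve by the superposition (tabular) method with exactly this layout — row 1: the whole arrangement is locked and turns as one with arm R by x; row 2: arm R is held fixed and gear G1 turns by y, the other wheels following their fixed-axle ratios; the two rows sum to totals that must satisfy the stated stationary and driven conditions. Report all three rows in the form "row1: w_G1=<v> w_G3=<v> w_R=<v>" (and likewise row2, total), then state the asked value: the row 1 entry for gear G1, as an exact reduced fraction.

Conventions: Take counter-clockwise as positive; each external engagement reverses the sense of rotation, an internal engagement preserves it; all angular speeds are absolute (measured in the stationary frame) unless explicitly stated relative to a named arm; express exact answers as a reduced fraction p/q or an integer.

row1: w_G1=1 w_G3=1 w_R=1
row2: w_G1=-1 w_G3=16/43 w_R=0
total: w_G1=0 w_G3=59/43 w_R=1
asked value: 1

recognized (axles ride arm R): planetary set, 32/27/86 teeth
row 1 (train locked, turned with arm): all members turn x
superposition row 2 [arm held]: sun y, ring −(32/86)·y, arm 0
boundary: total ω_sun = x + y = 0 and total ω_arm = x = 1  ⇒  y = -1, x = 1
row 2 ring = −(32/86)·(-1) = 16/43
totals (row 1 + row 2): sun 1 + (-1) = 0, ring 1 + 16/43 = 59/43, arm 1 + 0 = 1
asked cell (row1, sun) = 1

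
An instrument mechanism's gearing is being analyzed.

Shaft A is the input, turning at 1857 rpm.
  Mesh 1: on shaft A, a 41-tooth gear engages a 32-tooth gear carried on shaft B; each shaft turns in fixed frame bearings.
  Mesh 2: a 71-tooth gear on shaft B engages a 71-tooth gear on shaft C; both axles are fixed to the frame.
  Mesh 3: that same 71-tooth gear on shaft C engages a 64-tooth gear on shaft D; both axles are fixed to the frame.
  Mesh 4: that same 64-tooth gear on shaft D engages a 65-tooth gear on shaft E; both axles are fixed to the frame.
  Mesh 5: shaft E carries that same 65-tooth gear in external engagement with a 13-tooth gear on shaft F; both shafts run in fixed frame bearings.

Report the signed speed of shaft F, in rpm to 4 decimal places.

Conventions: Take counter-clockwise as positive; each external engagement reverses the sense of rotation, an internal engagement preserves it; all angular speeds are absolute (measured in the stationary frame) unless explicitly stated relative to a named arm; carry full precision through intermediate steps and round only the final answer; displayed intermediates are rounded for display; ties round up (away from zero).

-12994.5361 rpm

recognized (6 fixed axles, 5 meshes): fixed-axis compound train
mesh 1 [41T→32T]: ω = 1857.0000×41/32 = 2379.2813 rpm, sense flips to −
mesh 2 [71T→71T]: ω = 2379.2813×71/71 = 2379.2813 rpm, sense flips to +
mesh 3 [71T→64T]: ω = 2379.2813×71/64 = 2639.5151 rpm, sense flips to −
mesh 4 [64T→65T]: ω = 2639.5151×64/65 = 2598.9072 rpm, sense flips to +
mesh 5 [65T→13T]: ω = 2598.9072×65/13 = 12994.5361 rpm, sense flips to −
signed output speed = -12994.5361 rpm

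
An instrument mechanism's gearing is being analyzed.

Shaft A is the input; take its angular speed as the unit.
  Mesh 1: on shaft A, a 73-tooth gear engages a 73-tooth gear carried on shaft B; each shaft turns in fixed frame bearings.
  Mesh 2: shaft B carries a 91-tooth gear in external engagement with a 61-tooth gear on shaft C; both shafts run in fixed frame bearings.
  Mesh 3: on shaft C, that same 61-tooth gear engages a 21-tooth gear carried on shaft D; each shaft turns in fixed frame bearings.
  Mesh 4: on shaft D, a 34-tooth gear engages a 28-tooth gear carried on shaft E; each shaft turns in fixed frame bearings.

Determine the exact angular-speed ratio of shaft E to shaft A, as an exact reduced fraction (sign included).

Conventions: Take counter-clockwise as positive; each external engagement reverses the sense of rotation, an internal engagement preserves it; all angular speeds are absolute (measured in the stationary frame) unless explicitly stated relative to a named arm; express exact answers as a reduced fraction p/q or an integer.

221/42

class = fixed-axis compound train [4 meshes; 4 ratios multiply, 4 sense flips]
mesh 1 [73T→73T]: running ratio 1, sense −
mesh 2 [91T→61T]: running ratio 91/61, sense +
mesh 3 [61T→21T]: running ratio 13/3, sense −
mesh 4 [34T→28T]: running ratio 221/42, sense +
ω_out/ω_in = 221/42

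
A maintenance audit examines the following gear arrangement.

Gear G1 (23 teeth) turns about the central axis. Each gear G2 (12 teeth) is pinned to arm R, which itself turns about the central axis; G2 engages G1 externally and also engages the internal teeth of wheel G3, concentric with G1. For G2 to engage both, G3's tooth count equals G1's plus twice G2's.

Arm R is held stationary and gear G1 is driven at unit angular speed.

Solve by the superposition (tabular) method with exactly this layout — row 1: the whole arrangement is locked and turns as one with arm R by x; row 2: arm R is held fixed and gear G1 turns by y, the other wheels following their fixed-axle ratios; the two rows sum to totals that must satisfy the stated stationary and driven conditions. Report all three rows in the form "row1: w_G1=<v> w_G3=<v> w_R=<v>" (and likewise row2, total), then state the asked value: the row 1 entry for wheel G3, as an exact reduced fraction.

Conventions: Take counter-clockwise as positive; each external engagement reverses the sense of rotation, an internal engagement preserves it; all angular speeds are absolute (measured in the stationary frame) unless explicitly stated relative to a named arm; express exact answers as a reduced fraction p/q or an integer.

topology: planetary set — G1 23T / G2 12T / G3 47T, arm = carrier (Willis)
row 1: whole set turns with the arm by x
row 2 (arm held, sun turns y): ω_ring = −(23/47)·y, ω_arm = 0
boundary: total ω_arm = x = 0 and total ω_sun = x + y = 1  ⇒  y = 1, x = 0
row 2 ring = −(23/47)·1 = -23/47
totals (row 1 + row 2): sun 0 + 1 = 1, ring 0 + (-23/47) = -23/47, arm 0 + 0 = 0
asked cell (row1, ring) = 0

row1: w_G1=0 w_G3=0 w_R=0
row2: w_G1=1 w_G3=-23/47 w_R=0
total: w_G1=1 w_G3=-23/47 w_R=0
asked value: 0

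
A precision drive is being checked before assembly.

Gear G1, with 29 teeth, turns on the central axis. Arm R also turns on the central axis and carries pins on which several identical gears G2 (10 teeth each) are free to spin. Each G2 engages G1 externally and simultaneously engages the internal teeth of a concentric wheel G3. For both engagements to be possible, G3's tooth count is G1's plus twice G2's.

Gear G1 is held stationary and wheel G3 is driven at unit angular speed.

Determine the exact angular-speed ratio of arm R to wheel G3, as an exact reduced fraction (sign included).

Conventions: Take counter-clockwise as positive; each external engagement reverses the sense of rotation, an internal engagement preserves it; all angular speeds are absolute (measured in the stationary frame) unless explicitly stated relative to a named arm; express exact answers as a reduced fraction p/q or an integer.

49/78

topology: planetary set — G1 29T / G2 10T / G3 49T, arm = carrier (Willis)
ring teeth: 29 + 2·10 = 49
29(ω_sun−ω_arm) = −49(ω_ring−ω_arm),  ω_sun = 0, ω_ring = 1
29(0−ω_arm) = −49(1−ω_arm)  ⇒  78·ω_arm = 49  ⇒  ω_arm = 49/78
ω_out/ω_in = 49/78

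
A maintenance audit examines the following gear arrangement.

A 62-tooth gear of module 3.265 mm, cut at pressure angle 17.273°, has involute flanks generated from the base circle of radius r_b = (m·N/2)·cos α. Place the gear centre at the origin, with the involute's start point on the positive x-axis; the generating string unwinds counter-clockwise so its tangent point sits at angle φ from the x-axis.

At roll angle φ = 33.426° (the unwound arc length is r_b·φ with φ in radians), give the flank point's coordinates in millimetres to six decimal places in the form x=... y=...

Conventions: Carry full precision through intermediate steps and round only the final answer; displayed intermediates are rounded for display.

recognized (one wheel, involute flank): single-mesh tooth geometry, m = 3.265, N = 62
pitch radius r_p = m·N/2 = 3.265·62/2 = 101.215000
base radius r_b = r_p·cos α = 101.215000·cos 17.273° = 96.650287
roll angle φ = 33.426° = 0.58339376 rad
x = r_b·(cos φ + φ·sin φ) = 111.724445
y = r_b·(sin φ − φ·cos φ) = 6.181779

x=111.724445 y=6.181779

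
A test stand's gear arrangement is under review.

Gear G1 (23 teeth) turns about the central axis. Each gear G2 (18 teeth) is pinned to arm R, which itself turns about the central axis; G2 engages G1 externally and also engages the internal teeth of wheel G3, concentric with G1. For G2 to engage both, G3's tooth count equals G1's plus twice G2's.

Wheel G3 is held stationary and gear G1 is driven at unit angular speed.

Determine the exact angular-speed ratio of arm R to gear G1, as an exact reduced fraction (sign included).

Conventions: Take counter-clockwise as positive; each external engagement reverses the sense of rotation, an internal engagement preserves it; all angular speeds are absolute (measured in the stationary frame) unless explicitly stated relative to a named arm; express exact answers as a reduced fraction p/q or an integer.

recognized (axles ride arm R): planetary set, 23/18/59 teeth
ring teeth: 23 + 2·18 = 59
23(ω_sun−ω_arm) = −59(ω_ring−ω_arm),  ω_ring = 0, ω_sun = 1
23(1−ω_arm) = −59(0−ω_arm)  ⇒  82·ω_arm = 23  ⇒  ω_arm = 23/82
ω_out/ω_in = 23/82

23/82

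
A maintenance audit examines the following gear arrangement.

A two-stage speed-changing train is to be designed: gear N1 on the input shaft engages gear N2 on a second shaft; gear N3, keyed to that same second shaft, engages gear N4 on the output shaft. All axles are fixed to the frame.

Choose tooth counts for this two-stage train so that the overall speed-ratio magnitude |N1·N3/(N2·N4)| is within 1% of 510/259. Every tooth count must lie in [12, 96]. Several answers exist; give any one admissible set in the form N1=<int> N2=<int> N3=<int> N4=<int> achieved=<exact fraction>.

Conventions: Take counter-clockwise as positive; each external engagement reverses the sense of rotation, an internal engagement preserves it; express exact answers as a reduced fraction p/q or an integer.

N1=12 N2=14 N3=85 N4=37 achieved=510/259

2-stage fixed-axis compound train for ratio 510/259
target = 510/259 in lowest terms: an exact hit needs N1·N3 = k·510 and N2·N4 = k·259 for one integer k, every count in [12, 96]; additionally prefer no 1:1 stage (N1 ≠ N2, N3 ≠ N4)
k = 1: no 1:1-free in-range split of k·510 and k·259 into factor pairs; take k = 2
k = 2: N1·N3 = 1020 = 12·85, N2·N4 = 518 = 14·37
achieved = 12·85/(14·37) = 510/259; |achieved − target| = 0 ≤ 51/2590 ✓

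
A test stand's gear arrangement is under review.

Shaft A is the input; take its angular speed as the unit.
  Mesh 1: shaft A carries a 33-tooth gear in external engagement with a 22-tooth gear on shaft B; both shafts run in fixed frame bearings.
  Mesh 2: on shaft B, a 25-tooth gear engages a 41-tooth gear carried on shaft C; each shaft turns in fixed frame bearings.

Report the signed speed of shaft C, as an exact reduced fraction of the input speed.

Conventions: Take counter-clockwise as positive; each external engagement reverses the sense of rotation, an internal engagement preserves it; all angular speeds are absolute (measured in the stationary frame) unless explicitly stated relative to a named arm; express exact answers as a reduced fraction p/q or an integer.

75/82

2-mesh fixed-axis compound train (all bearings frame-fixed)
mesh 1 [33T→22T]: |ω|/ω_in = 1×33/22 = 3/2, sense flips to −
mesh 2 [25T→41T]: |ω|/ω_in = (3/2)×25/41 = 75/82, sense flips to +
signed output speed (× input speed) = 75/82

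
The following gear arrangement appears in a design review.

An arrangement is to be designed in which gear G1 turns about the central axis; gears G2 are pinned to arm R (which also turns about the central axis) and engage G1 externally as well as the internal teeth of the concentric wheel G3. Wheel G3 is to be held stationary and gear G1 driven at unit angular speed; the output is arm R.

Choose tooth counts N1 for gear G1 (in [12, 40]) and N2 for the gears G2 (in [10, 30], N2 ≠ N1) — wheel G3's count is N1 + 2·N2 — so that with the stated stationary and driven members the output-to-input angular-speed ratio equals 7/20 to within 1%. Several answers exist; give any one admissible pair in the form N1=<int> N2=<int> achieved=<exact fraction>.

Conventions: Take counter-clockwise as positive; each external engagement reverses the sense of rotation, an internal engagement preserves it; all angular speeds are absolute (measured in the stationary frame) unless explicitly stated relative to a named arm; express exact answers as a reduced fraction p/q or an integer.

N1=28 N2=12 achieved=7/20

class = planetary set [ratio 7/20 wanted; Willis about the carrier]
Willis with ω_ring = 0: ω_arm/ω_sun = N1/(N1+N3); set equal to 7/20  ⇒  N3/N1 = 1/(7/20) − 1 = 13/7
N3 = N1 + 2·N2  ⇒  N2/N1 = (N3/N1 − 1)/2 = (13/7 − 1)/2 = 3/7
smallest multiple with N1 ≥ 12 and N2 ≥ 10: k = 4  ⇒  N1 = 4·7 = 28, N2 = 4·3 = 12 (N1 ≤ 40, N2 ≤ 30, N2 ≠ N1 ✓), N3 = 28 + 2·12 = 52
check: N1/(N1+N3) with N1 = 28, N3 = 52 gives 7/20; |achieved − target| = 0 ≤ 7/2000 ✓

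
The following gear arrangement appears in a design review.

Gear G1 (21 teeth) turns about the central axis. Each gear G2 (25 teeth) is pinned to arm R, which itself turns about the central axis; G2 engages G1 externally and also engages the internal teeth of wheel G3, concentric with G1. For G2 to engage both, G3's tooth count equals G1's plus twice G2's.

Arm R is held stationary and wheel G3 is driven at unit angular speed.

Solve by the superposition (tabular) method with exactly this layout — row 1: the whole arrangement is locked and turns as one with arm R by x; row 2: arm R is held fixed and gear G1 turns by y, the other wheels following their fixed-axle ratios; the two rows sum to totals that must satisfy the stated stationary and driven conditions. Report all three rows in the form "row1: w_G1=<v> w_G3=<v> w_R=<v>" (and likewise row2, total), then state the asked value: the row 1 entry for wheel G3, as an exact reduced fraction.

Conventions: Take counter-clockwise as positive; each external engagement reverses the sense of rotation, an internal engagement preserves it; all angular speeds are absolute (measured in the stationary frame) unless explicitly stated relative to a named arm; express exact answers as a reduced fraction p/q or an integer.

row1: w_G1=0 w_G3=0 w_R=0
row2: w_G1=-71/21 w_G3=1 w_R=0
total: w_G1=-71/21 w_G3=1 w_R=0
asked value: 0

planetary set (21T centre, 25T on arm, 71T internal) — Willis relation
row 1: whole set turns with the arm by x
row 2: sun turns y, ring = −(21/71)·y, arm 0
boundary: total ω_arm = x = 0 and total ω_ring = x − (21/71)·y = 1  ⇒  y = -71/21, x = 0
row 2 ring = −(21/71)·(-71/21) = 1
totals (row 1 + row 2): sun 0 + (-71/21) = -71/21, ring 0 + 1 = 1, arm 0 + 0 = 0
asked cell (row1, ring) = 0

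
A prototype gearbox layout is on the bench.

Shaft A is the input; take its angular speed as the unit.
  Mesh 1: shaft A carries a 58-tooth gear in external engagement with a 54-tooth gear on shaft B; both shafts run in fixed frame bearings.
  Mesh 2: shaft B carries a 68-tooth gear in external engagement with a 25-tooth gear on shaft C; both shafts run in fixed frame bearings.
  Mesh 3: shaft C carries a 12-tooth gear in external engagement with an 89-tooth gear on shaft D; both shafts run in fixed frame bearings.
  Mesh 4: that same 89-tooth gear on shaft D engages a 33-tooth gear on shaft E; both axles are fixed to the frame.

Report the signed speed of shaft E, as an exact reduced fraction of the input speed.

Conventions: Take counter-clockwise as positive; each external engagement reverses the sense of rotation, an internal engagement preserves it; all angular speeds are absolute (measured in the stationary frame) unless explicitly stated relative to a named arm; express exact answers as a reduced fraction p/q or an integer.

4-mesh fixed-axis compound train (all bearings frame-fixed)
mesh 1 [58T→54T]: |ω|/ω_in = 1×58/54 = 29/27, sense flips to −
mesh 2 [68T→25T]: |ω|/ω_in = (29/27)×68/25 = 1972/675, sense flips to +
mesh 3 [12T→89T]: |ω|/ω_in = (1972/675)×12/89 = 7888/20025, sense flips to −
mesh 4 [89T→33T]: |ω|/ω_in = (7888/20025)×89/33 = 7888/7425, sense flips to +
signed output speed (× input speed) = 7888/7425

7888/7425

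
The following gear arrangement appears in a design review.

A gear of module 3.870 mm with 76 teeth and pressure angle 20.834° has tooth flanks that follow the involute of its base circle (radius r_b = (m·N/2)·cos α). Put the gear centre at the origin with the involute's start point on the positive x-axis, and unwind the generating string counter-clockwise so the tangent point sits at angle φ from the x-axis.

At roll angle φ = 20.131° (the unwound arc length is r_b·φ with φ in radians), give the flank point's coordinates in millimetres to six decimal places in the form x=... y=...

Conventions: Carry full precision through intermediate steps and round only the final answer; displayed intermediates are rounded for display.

x=145.668066 y=1.962742

topology: single-mesh involute geometry — m = 3.870, N = 76
pitch radius r_p = m·N/2 = 3.870·76/2 = 147.060000
base radius r_b = r_p·cos α = 147.060000·cos 20.834° = 137.444451
roll angle φ = 20.131° = 0.35135223 rad
x = r_b·(cos φ + φ·sin φ) = 145.668066
y = r_b·(sin φ − φ·cos φ) = 1.962742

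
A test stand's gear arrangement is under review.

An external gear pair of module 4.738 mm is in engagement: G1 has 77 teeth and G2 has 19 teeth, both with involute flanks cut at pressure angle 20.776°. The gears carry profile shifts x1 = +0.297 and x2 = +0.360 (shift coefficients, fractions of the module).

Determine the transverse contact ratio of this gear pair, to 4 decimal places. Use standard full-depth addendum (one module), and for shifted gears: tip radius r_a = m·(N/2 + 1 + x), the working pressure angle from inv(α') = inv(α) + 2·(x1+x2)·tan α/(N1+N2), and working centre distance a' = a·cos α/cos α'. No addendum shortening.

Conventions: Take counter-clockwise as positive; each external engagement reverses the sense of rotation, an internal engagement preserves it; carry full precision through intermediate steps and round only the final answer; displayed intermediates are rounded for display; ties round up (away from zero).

topology: single-mesh involute geometry — m = 4.738, 77T/19T pair
base radii: r_b1 = 170.551475, r_b2 = 42.084130
tip radii: r_a1 = 188.558186, r_a2 = 51.454680
inv(α') = inv(20.776°) + 2·(+0.297+0.360)·tan α/(77+19) = 0.02196835  ⇒  α' = 22.65045°
a' = a·cos α / cos α' = 227.4240·cos 20.776°/cos 22.65045° = 230.406511
action lengths: √(r_a1²−r_b1²) = 80.413830, √(r_a2²−r_b2²) = 29.605913
base pitch p_b = π·m·cos α = 13.916968
CR = (80.413830 + 29.605913 − 230.406511·sin 22.65045°)/13.916968 = 1.529669
contact ratio ≈ 1.5297

1.5297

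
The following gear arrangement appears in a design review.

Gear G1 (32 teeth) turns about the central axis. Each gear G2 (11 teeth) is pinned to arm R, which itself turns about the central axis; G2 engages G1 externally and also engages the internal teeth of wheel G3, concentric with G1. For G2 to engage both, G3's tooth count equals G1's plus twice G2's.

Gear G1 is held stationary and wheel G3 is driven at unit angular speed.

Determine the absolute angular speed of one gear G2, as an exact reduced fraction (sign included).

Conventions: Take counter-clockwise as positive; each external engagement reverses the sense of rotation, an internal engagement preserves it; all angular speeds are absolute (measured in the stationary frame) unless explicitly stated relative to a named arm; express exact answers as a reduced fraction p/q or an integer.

class = planetary set [G3 = 32+2·11 = 54; Willis about the carrier]
ring teeth: 32 + 2·11 = 54
32(ω_sun−ω_arm) = −54(ω_ring−ω_arm),  ω_sun = 0, ω_ring = 1
32(0−ω_arm) = −54(1−ω_arm)  ⇒  86·ω_arm = 54  ⇒  ω_arm = 27/43
sun–planet mesh: 32·(0−27/43) = −11·(ω_p−ω_arm)  ⇒  ω_p−ω_arm = 864/473
ω_p = 27/43 + 864/473 = 27/11
exact speed ratio = 27/11

27/11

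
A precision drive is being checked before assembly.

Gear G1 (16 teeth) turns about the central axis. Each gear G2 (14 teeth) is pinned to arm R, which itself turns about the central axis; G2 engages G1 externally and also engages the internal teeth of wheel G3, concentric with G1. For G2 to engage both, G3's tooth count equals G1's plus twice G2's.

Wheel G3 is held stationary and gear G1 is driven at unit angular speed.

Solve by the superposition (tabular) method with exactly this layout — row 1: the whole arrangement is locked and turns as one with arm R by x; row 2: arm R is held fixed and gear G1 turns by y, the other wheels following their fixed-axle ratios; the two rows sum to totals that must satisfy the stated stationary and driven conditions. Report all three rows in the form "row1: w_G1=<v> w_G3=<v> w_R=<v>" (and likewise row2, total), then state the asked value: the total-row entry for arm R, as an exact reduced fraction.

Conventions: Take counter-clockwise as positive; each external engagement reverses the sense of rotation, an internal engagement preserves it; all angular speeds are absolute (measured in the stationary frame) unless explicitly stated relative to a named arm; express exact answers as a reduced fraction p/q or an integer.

class = planetary set [G3 = 16+2·14 = 44; Willis about the carrier]
row 1 (train locked, turned with arm): all members turn x
row 2: sun turns y, ring = −(16/44)·y, arm 0
boundary: total ω_ring = x − (16/44)·y = 0 and total ω_sun = x + y = 1  ⇒  y = 11/15, x = 4/15
row 2 ring = −(16/44)·11/15 = -4/15
totals (row 1 + row 2): sun 4/15 + 11/15 = 1, ring 4/15 + (-4/15) = 0, arm 4/15 + 0 = 4/15
asked cell (total, arm) = 4/15

row1: w_G1=4/15 w_G3=4/15 w_R=4/15
row2: w_G1=11/15 w_G3=-4/15 w_R=0
total: w_G1=1 w_G3=0 w_R=4/15
asked value: 4/15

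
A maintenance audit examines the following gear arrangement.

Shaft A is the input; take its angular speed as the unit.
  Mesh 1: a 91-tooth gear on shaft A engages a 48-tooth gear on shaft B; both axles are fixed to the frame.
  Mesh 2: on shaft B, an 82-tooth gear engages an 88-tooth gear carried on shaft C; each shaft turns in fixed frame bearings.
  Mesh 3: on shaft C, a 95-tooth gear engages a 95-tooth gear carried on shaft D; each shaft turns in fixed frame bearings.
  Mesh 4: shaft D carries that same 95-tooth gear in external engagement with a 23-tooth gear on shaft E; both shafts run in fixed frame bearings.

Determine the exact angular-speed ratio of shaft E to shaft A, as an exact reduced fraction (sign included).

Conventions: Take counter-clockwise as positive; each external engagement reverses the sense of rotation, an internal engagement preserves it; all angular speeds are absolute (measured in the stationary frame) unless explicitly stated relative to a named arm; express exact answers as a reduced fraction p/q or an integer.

354445/48576

class = fixed-axis compound train [4 meshes; 4 ratios multiply, 4 sense flips]
mesh 1 [91T→48T]: running ratio 91/48, sense −
mesh 2 [82T→88T]: running ratio 3731/2112, sense +
mesh 3 [95T→95T]: running ratio 3731/2112, sense −
mesh 4 [95T→23T]: running ratio 354445/48576, sense +
ω_out/ω_in = 354445/48576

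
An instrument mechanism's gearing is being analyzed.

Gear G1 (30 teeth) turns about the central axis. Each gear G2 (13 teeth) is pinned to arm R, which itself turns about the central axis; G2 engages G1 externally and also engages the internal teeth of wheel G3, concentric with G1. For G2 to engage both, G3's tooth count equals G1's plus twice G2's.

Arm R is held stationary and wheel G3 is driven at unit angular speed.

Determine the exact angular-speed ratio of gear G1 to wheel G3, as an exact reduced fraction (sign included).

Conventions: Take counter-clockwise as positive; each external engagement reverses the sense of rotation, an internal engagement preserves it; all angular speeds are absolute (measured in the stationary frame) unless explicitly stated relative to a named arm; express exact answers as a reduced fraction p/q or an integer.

-28/15

planetary set (30T centre, 13T on arm, 56T internal) — Willis relation
ring teeth: 30 + 2·13 = 56
30(ω_sun−ω_arm) = −56(ω_ring−ω_arm),  ω_arm = 0, ω_ring = 1
ω_sun = 0 − (56/30)(1−0) = -28/15
ω_out/ω_in = -28/15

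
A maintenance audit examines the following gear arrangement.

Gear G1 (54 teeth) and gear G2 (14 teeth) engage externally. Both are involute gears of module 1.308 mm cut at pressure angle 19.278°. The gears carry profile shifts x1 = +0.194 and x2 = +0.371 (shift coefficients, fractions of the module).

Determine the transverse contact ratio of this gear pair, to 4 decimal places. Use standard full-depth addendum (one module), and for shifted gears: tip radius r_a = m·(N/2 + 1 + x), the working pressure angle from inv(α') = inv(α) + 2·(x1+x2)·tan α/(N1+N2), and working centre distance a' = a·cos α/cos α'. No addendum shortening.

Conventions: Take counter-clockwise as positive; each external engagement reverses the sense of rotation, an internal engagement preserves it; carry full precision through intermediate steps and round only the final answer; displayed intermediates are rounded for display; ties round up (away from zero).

1.5000

recognized (one external pair, fixed centres): single-mesh tooth geometry, m = 1.308, N1 = 54, N2 = 14
base radii: r_b1 = 33.335754, r_b2 = 8.642603
tip radii: r_a1 = 36.877752, r_a2 = 10.949268
inv(α') = inv(19.278°) + 2·(+0.194+0.371)·tan α/(54+14) = 0.01911170  ⇒  α' = 21.66369°
a' = a·cos α / cos α' = 44.4720·cos 19.278°/cos 21.66369° = 45.168775
action lengths: √(r_a1²−r_b1²) = 15.770102, √(r_a2²−r_b2²) = 6.722491
base pitch p_b = π·m·cos α = 3.878791
CR = (15.770102 + 6.722491 − 45.168775·sin 21.66369°)/3.878791 = 1.500000
contact ratio ≈ 1.5000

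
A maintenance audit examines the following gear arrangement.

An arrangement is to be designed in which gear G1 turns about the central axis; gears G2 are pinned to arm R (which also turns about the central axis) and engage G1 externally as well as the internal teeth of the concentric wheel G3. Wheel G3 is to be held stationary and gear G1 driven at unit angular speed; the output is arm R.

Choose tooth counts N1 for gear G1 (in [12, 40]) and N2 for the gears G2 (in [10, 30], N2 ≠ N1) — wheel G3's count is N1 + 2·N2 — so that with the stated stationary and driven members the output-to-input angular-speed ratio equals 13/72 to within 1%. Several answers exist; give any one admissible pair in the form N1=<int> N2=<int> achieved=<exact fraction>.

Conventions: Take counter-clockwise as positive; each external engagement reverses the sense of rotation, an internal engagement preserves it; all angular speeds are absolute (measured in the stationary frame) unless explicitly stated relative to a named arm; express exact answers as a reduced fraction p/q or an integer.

N1=13 N2=23 achieved=13/72

planetary set to be sized for 13/72 (Willis relation)
Willis with ω_ring = 0: ω_arm/ω_sun = N1/(N1+N3); set equal to 13/72  ⇒  N3/N1 = 1/(13/72) − 1 = 59/13
N3 = N1 + 2·N2  ⇒  N2/N1 = (N3/N1 − 1)/2 = (59/13 − 1)/2 = 23/13
smallest multiple with N1 ≥ 12 and N2 ≥ 10: k = 1  ⇒  N1 = 1·13 = 13, N2 = 1·23 = 23 (N1 ≤ 40, N2 ≤ 30, N2 ≠ N1 ✓), N3 = 13 + 2·23 = 59
check: N1/(N1+N3) with N1 = 13, N3 = 59 gives 13/72; |achieved − target| = 0 ≤ 13/7200 ✓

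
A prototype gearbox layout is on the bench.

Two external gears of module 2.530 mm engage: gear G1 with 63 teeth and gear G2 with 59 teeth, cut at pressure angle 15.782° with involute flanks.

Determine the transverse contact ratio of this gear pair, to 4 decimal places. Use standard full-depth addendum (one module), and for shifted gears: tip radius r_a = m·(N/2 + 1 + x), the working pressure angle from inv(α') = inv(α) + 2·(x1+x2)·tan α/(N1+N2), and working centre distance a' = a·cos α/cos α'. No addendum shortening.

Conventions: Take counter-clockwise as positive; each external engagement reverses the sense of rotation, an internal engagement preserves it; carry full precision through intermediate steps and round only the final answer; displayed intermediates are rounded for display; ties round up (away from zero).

2.0784

topology: single-mesh involute geometry — m = 2.530, 63T/59T pair
base radii: r_b1 = 76.690776, r_b2 = 71.821521
tip radii: r_a1 = 82.225000, r_a2 = 77.165000
no profile shift: α' = α, a' = a
action lengths: √(r_a1²−r_b1²) = 29.655952, √(r_a2²−r_b2²) = 28.215358
base pitch p_b = π·m·cos α = 7.648609
CR = (29.655952 + 28.215358 − 154.330000·sin 15.78200°)/7.648609 = 2.078411
contact ratio ≈ 2.0784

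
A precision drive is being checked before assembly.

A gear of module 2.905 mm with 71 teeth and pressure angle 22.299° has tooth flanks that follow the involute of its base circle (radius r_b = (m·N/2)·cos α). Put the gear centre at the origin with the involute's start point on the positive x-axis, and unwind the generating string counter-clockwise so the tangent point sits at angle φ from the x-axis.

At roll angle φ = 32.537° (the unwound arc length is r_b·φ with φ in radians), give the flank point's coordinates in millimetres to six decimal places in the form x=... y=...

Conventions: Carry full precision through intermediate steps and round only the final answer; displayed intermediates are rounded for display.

x=109.581935 y=5.638851

class = single-mesh tooth geometry [base-circle involute, m = 2.905, 71T]
pitch radius r_p = m·N/2 = 2.905·71/2 = 103.127500
base radius r_b = r_p·cos α = 103.127500·cos 22.299° = 95.415248
roll angle φ = 32.537° = 0.56787778 rad
x = r_b·(cos φ + φ·sin φ) = 109.581935
y = r_b·(sin φ − φ·cos φ) = 5.638851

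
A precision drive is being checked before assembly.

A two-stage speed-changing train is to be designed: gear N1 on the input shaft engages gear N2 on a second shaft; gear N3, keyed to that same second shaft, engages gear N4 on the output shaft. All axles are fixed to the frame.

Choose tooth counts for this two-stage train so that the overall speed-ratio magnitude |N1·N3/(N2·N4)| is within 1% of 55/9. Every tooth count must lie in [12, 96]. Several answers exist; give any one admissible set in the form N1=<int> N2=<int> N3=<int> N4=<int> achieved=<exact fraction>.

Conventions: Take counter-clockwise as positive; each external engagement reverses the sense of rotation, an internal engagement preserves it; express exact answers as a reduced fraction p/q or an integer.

topology: fixed-axis compound train — 2 stages, target 55/9
target = 55/9 in lowest terms: an exact hit needs N1·N3 = k·55 and N2·N4 = k·9 for one integer k, every count in [12, 96]; additionally prefer no 1:1 stage (N1 ≠ N2, N3 ≠ N4)
k = 1…15: no 1:1-free in-range split of k·55 and k·9 into factor pairs; take k = 16
k = 16: N1·N3 = 880 = 16·55, N2·N4 = 144 = 12·12
achieved = 16·55/(12·12) = 55/9; |achieved − target| = 0 ≤ 11/180 ✓

N1=16 N2=12 N3=55 N4=12 achieved=55/9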